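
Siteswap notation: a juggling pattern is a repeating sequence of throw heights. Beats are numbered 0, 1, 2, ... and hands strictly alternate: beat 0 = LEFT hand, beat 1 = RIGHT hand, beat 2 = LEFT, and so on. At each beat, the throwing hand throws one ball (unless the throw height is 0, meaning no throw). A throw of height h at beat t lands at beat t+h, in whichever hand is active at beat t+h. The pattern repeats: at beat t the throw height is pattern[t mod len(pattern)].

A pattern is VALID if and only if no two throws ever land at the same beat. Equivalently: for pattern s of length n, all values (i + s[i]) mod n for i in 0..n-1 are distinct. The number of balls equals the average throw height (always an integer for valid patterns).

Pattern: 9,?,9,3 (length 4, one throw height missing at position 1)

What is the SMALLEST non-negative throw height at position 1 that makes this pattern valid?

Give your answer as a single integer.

Answer: 3

Derivation:
i=0: (0 + 9) mod 4 = 1
i=1: s[i]=? (unknown)
i=2: (2 + 9) mod 4 = 3
i=3: (3 + 3) mod 4 = 2
Known residues: [1, 2, 3]; need a permutation of 0..3, so missing residue r = 0
Need (1 + s) mod 4 = 0; smallest s = (0 - 1) mod 4 = 3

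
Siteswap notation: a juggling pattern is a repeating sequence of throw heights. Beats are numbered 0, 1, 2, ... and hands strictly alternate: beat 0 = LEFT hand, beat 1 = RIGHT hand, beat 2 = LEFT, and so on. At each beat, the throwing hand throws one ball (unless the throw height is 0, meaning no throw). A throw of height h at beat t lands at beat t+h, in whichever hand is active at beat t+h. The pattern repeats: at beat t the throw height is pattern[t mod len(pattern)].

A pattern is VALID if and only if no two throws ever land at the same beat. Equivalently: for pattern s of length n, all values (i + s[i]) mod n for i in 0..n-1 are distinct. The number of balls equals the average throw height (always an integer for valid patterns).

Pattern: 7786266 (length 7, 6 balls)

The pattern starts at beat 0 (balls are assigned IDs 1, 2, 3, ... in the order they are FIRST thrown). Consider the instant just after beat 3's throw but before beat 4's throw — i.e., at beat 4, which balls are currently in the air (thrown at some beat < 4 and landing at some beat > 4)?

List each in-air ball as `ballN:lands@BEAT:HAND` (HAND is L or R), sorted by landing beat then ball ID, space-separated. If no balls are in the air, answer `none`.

Answer: ball1:lands@7:R ball2:lands@8:L ball4:lands@9:R ball3:lands@10:L

Derivation:
Beat 0 (L): throw ball1 h=7 -> lands@7:R; in-air after throw: [b1@7:R]
Beat 1 (R): throw ball2 h=7 -> lands@8:L; in-air after throw: [b1@7:R b2@8:L]
Beat 2 (L): throw ball3 h=8 -> lands@10:L; in-air after throw: [b1@7:R b2@8:L b3@10:L]
Beat 3 (R): throw ball4 h=6 -> lands@9:R; in-air after throw: [b1@7:R b2@8:L b4@9:R b3@10:L]
Beat 4 (L): throw ball5 h=2 -> lands@6:L; in-air after throw: [b5@6:L b1@7:R b2@8:L b4@9:R b3@10:L]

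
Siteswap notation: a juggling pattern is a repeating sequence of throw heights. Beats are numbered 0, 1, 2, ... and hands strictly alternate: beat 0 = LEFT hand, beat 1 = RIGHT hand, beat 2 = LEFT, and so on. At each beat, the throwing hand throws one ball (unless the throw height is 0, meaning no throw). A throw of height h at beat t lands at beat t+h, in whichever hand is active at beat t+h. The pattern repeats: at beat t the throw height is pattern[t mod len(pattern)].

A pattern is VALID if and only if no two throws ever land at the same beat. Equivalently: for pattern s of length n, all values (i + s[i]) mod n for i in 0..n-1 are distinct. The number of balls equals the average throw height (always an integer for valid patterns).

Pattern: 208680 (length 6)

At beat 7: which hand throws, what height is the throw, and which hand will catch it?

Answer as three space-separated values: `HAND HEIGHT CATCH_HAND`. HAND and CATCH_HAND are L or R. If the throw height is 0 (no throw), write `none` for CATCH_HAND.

Answer: R 0 none

Derivation:
Beat 7: 7 mod 2 = 1, so hand = R
Throw height = pattern[7 mod 6] = pattern[1] = 0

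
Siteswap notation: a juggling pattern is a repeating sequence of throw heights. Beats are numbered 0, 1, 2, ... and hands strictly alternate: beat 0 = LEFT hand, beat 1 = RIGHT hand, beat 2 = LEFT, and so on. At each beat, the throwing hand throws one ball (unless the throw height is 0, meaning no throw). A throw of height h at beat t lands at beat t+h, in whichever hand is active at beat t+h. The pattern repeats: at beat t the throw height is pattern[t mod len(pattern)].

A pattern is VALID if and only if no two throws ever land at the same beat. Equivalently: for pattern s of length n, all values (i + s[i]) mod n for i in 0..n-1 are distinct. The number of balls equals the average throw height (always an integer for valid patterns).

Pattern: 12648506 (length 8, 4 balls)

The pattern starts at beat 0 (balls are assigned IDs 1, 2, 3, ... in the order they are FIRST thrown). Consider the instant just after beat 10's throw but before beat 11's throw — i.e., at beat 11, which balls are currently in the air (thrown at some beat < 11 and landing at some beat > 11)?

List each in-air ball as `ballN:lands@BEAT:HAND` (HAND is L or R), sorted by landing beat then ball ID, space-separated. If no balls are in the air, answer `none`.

Answer: ball3:lands@12:L ball1:lands@13:R ball4:lands@16:L

Derivation:
Beat 0 (L): throw ball1 h=1 -> lands@1:R; in-air after throw: [b1@1:R]
Beat 1 (R): throw ball1 h=2 -> lands@3:R; in-air after throw: [b1@3:R]
Beat 2 (L): throw ball2 h=6 -> lands@8:L; in-air after throw: [b1@3:R b2@8:L]
Beat 3 (R): throw ball1 h=4 -> lands@7:R; in-air after throw: [b1@7:R b2@8:L]
Beat 4 (L): throw ball3 h=8 -> lands@12:L; in-air after throw: [b1@7:R b2@8:L b3@12:L]
Beat 5 (R): throw ball4 h=5 -> lands@10:L; in-air after throw: [b1@7:R b2@8:L b4@10:L b3@12:L]
Beat 7 (R): throw ball1 h=6 -> lands@13:R; in-air after throw: [b2@8:L b4@10:L b3@12:L b1@13:R]
Beat 8 (L): throw ball2 h=1 -> lands@9:R; in-air after throw: [b2@9:R b4@10:L b3@12:L b1@13:R]
Beat 9 (R): throw ball2 h=2 -> lands@11:R; in-air after throw: [b4@10:L b2@11:R b3@12:L b1@13:R]
Beat 10 (L): throw ball4 h=6 -> lands@16:L; in-air after throw: [b2@11:R b3@12:L b1@13:R b4@16:L]
Beat 11 (R): throw ball2 h=4 -> lands@15:R; in-air after throw: [b3@12:L b1@13:R b2@15:R b4@16:L]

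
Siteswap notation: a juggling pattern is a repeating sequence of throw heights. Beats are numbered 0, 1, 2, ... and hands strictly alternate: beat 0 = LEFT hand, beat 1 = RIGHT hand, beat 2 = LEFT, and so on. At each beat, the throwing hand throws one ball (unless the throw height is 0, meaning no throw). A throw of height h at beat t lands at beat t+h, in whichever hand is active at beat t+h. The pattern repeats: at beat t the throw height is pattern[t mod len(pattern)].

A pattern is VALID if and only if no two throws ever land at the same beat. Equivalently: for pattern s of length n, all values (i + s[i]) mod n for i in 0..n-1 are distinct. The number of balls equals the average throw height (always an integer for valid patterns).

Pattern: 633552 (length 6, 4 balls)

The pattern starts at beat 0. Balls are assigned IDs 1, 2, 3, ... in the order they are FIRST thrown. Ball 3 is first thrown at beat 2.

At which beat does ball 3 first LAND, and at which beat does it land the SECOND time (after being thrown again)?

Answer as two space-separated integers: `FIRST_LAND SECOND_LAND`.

Answer: 5 7

Derivation:
Beat 0 (L): throw ball1 h=6 -> lands@6:L; in-air after throw: [b1@6:L]
Beat 1 (R): throw ball2 h=3 -> lands@4:L; in-air after throw: [b2@4:L b1@6:L]
Beat 2 (L): throw ball3 h=3 -> lands@5:R; in-air after throw: [b2@4:L b3@5:R b1@6:L]
Beat 3 (R): throw ball4 h=5 -> lands@8:L; in-air after throw: [b2@4:L b3@5:R b1@6:L b4@8:L]
Beat 4 (L): throw ball2 h=5 -> lands@9:R; in-air after throw: [b3@5:R b1@6:L b4@8:L b2@9:R]
Beat 5 (R): throw ball3 h=2 -> lands@7:R; in-air after throw: [b1@6:L b3@7:R b4@8:L b2@9:R]
Beat 6 (L): throw ball1 h=6 -> lands@12:L; in-air after throw: [b3@7:R b4@8:L b2@9:R b1@12:L]
Beat 7 (R): throw ball3 h=3 -> lands@10:L; in-air after throw: [b4@8:L b2@9:R b3@10:L b1@12:L]
Ball 3: thrown@2 h=3 -> first land @5; rethrown@5 h=2 -> second land @7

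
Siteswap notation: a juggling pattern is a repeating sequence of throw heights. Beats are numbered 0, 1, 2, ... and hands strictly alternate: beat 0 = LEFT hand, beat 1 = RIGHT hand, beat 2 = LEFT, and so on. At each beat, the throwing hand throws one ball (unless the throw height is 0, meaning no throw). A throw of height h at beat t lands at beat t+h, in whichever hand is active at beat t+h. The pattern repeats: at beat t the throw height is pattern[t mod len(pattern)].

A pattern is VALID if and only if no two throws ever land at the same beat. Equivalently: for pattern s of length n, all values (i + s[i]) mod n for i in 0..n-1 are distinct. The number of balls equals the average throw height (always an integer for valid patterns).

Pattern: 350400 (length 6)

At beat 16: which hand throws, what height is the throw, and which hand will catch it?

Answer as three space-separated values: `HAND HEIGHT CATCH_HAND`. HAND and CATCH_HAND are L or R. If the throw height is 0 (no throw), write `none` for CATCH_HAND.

Beat 16: 16 mod 2 = 0, so hand = L
Throw height = pattern[16 mod 6] = pattern[4] = 0

Answer: L 0 none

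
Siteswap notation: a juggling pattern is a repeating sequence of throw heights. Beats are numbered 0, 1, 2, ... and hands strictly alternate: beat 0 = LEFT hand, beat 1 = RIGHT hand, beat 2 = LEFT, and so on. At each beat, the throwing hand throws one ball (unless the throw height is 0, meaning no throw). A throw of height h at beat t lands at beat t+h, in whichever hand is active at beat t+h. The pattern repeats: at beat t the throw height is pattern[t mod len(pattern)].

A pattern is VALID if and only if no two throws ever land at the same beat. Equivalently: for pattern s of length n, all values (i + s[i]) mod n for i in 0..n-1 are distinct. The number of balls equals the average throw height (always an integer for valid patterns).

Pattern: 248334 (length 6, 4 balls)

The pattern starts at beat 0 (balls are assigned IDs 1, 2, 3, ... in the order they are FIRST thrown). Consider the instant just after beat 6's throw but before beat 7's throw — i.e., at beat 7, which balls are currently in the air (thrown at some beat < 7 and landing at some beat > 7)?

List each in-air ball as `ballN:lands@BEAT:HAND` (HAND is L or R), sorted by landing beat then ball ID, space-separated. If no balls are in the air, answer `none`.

Beat 0 (L): throw ball1 h=2 -> lands@2:L; in-air after throw: [b1@2:L]
Beat 1 (R): throw ball2 h=4 -> lands@5:R; in-air after throw: [b1@2:L b2@5:R]
Beat 2 (L): throw ball1 h=8 -> lands@10:L; in-air after throw: [b2@5:R b1@10:L]
Beat 3 (R): throw ball3 h=3 -> lands@6:L; in-air after throw: [b2@5:R b3@6:L b1@10:L]
Beat 4 (L): throw ball4 h=3 -> lands@7:R; in-air after throw: [b2@5:R b3@6:L b4@7:R b1@10:L]
Beat 5 (R): throw ball2 h=4 -> lands@9:R; in-air after throw: [b3@6:L b4@7:R b2@9:R b1@10:L]
Beat 6 (L): throw ball3 h=2 -> lands@8:L; in-air after throw: [b4@7:R b3@8:L b2@9:R b1@10:L]
Beat 7 (R): throw ball4 h=4 -> lands@11:R; in-air after throw: [b3@8:L b2@9:R b1@10:L b4@11:R]

Answer: ball3:lands@8:L ball2:lands@9:R ball1:lands@10:L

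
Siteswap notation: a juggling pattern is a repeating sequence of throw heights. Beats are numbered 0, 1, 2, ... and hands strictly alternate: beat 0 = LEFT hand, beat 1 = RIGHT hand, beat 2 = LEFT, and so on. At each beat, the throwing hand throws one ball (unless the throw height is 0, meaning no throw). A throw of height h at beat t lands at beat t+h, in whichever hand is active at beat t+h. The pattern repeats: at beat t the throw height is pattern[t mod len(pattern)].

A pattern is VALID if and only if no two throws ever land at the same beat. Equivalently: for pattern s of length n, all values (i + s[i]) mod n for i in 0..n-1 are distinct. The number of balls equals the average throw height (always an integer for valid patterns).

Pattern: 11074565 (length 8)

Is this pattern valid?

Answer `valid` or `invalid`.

i=0: (i + s[i]) mod n = (0 + 1) mod 8 = 1
i=1: (i + s[i]) mod n = (1 + 1) mod 8 = 2
i=2: (i + s[i]) mod n = (2 + 0) mod 8 = 2
i=3: (i + s[i]) mod n = (3 + 7) mod 8 = 2
i=4: (i + s[i]) mod n = (4 + 4) mod 8 = 0
i=5: (i + s[i]) mod n = (5 + 5) mod 8 = 2
i=6: (i + s[i]) mod n = (6 + 6) mod 8 = 4
i=7: (i + s[i]) mod n = (7 + 5) mod 8 = 4
Residues: [1, 2, 2, 2, 0, 2, 4, 4], distinct: False

Answer: invalid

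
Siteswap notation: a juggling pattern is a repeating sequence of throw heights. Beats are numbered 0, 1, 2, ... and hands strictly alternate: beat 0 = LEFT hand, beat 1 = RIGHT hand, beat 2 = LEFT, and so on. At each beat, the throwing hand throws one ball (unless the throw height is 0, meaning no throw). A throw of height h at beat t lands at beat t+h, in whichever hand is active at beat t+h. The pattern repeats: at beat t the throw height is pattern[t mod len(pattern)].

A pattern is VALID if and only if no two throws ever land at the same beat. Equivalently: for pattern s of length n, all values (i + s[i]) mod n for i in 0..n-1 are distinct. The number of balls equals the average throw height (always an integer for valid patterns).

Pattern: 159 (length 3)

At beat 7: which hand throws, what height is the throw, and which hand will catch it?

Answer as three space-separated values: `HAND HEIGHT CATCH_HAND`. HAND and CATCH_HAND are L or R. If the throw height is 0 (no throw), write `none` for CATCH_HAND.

Answer: R 5 L

Derivation:
Beat 7: 7 mod 2 = 1, so hand = R
Throw height = pattern[7 mod 3] = pattern[1] = 5
Lands at beat 7+5=12, 12 mod 2 = 0, so catch hand = L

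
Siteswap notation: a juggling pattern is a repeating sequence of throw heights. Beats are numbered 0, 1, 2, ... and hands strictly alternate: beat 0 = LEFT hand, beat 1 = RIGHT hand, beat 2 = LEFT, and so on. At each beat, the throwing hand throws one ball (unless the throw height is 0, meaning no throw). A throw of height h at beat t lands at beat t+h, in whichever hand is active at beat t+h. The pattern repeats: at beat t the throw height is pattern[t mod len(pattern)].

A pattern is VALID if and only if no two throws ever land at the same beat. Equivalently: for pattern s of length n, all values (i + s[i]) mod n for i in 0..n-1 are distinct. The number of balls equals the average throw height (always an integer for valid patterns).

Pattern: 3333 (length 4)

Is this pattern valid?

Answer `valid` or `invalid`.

Answer: valid

Derivation:
i=0: (i + s[i]) mod n = (0 + 3) mod 4 = 3
i=1: (i + s[i]) mod n = (1 + 3) mod 4 = 0
i=2: (i + s[i]) mod n = (2 + 3) mod 4 = 1
i=3: (i + s[i]) mod n = (3 + 3) mod 4 = 2
Residues: [3, 0, 1, 2], distinct: True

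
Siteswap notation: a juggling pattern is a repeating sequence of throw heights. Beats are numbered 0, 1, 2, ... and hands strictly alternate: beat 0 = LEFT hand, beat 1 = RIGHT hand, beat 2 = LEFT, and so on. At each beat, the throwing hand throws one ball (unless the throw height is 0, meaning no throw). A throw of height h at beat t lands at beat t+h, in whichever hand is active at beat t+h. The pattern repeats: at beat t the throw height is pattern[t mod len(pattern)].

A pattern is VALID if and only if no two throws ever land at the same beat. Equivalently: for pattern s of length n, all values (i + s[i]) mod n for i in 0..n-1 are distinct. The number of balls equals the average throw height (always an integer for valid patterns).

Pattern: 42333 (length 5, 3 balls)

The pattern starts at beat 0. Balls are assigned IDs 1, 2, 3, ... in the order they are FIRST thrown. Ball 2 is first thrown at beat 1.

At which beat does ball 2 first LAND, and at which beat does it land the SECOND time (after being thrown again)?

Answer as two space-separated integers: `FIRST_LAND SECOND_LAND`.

Answer: 3 6

Derivation:
Beat 0 (L): throw ball1 h=4 -> lands@4:L; in-air after throw: [b1@4:L]
Beat 1 (R): throw ball2 h=2 -> lands@3:R; in-air after throw: [b2@3:R b1@4:L]
Beat 2 (L): throw ball3 h=3 -> lands@5:R; in-air after throw: [b2@3:R b1@4:L b3@5:R]
Beat 3 (R): throw ball2 h=3 -> lands@6:L; in-air after throw: [b1@4:L b3@5:R b2@6:L]
Beat 4 (L): throw ball1 h=3 -> lands@7:R; in-air after throw: [b3@5:R b2@6:L b1@7:R]
Beat 5 (R): throw ball3 h=4 -> lands@9:R; in-air after throw: [b2@6:L b1@7:R b3@9:R]
Beat 6 (L): throw ball2 h=2 -> lands@8:L; in-air after throw: [b1@7:R b2@8:L b3@9:R]
Ball 2: thrown@1 h=2 -> first land @3; rethrown@3 h=3 -> second land @6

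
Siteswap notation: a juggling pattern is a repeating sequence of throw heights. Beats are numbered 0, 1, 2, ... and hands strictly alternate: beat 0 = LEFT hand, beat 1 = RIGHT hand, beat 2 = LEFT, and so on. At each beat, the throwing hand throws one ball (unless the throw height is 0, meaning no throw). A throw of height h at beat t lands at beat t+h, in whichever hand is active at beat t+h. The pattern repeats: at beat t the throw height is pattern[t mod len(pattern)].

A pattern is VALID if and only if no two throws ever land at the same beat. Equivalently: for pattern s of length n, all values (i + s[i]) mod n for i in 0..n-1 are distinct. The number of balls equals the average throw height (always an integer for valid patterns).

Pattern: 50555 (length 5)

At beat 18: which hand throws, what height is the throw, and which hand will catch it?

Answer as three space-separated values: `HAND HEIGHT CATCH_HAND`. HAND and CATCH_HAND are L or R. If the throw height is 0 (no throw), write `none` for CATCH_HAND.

Beat 18: 18 mod 2 = 0, so hand = L
Throw height = pattern[18 mod 5] = pattern[3] = 5
Lands at beat 18+5=23, 23 mod 2 = 1, so catch hand = R

Answer: L 5 R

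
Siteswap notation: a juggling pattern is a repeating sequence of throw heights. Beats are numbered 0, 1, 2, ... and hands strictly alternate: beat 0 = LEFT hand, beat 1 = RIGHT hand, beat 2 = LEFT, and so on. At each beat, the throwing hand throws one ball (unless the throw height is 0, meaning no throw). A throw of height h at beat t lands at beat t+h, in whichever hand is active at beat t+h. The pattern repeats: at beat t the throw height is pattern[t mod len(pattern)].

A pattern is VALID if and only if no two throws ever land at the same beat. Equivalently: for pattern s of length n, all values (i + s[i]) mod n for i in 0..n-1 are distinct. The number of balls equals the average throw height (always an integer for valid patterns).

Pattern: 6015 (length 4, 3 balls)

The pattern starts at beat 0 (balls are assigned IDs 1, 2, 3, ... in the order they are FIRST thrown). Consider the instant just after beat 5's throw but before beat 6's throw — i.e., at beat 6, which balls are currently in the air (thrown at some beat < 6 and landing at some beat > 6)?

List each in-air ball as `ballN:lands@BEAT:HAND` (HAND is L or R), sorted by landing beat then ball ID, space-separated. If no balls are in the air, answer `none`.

Answer: ball2:lands@8:L ball3:lands@10:L

Derivation:
Beat 0 (L): throw ball1 h=6 -> lands@6:L; in-air after throw: [b1@6:L]
Beat 2 (L): throw ball2 h=1 -> lands@3:R; in-air after throw: [b2@3:R b1@6:L]
Beat 3 (R): throw ball2 h=5 -> lands@8:L; in-air after throw: [b1@6:L b2@8:L]
Beat 4 (L): throw ball3 h=6 -> lands@10:L; in-air after throw: [b1@6:L b2@8:L b3@10:L]
Beat 6 (L): throw ball1 h=1 -> lands@7:R; in-air after throw: [b1@7:R b2@8:L b3@10:L]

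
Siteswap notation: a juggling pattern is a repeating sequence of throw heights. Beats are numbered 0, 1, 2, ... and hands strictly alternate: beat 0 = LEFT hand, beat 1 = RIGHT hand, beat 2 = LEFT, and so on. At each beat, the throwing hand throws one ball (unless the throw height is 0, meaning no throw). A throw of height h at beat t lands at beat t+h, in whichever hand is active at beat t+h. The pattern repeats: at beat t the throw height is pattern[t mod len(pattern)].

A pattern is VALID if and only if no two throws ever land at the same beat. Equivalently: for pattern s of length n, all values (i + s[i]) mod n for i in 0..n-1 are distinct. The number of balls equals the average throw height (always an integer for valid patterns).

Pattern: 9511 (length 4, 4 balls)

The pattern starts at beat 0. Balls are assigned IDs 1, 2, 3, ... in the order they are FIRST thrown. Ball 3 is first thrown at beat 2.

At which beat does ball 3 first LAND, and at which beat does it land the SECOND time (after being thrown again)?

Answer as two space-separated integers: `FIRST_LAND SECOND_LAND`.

Beat 0 (L): throw ball1 h=9 -> lands@9:R; in-air after throw: [b1@9:R]
Beat 1 (R): throw ball2 h=5 -> lands@6:L; in-air after throw: [b2@6:L b1@9:R]
Beat 2 (L): throw ball3 h=1 -> lands@3:R; in-air after throw: [b3@3:R b2@6:L b1@9:R]
Beat 3 (R): throw ball3 h=1 -> lands@4:L; in-air after throw: [b3@4:L b2@6:L b1@9:R]
Beat 4 (L): throw ball3 h=9 -> lands@13:R; in-air after throw: [b2@6:L b1@9:R b3@13:R]
Ball 3: thrown@2 h=1 -> first land @3; rethrown@3 h=1 -> second land @4

Answer: 3 4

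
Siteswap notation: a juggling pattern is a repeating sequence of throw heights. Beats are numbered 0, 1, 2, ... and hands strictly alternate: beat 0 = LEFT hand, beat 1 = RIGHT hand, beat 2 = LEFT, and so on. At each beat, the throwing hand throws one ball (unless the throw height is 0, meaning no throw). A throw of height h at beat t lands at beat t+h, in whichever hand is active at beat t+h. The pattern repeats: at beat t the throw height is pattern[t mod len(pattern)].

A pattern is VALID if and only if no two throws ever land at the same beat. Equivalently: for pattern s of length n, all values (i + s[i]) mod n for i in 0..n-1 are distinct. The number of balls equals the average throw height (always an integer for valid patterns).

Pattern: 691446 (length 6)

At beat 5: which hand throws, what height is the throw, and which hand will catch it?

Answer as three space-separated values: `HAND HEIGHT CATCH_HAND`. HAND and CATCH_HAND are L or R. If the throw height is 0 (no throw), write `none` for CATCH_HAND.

Answer: R 6 R

Derivation:
Beat 5: 5 mod 2 = 1, so hand = R
Throw height = pattern[5 mod 6] = pattern[5] = 6
Lands at beat 5+6=11, 11 mod 2 = 1, so catch hand = R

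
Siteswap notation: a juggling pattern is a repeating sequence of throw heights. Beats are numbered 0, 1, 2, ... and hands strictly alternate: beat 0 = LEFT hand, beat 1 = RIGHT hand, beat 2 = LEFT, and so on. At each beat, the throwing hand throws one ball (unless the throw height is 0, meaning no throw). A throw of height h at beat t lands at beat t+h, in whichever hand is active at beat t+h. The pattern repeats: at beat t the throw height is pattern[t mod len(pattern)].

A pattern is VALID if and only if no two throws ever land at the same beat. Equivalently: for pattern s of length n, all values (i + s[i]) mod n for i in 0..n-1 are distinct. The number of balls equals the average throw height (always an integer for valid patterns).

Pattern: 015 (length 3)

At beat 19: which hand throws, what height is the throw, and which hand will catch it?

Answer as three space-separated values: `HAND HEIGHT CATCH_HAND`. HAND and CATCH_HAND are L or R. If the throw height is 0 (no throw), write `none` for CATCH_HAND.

Beat 19: 19 mod 2 = 1, so hand = R
Throw height = pattern[19 mod 3] = pattern[1] = 1
Lands at beat 19+1=20, 20 mod 2 = 0, so catch hand = L

Answer: R 1 L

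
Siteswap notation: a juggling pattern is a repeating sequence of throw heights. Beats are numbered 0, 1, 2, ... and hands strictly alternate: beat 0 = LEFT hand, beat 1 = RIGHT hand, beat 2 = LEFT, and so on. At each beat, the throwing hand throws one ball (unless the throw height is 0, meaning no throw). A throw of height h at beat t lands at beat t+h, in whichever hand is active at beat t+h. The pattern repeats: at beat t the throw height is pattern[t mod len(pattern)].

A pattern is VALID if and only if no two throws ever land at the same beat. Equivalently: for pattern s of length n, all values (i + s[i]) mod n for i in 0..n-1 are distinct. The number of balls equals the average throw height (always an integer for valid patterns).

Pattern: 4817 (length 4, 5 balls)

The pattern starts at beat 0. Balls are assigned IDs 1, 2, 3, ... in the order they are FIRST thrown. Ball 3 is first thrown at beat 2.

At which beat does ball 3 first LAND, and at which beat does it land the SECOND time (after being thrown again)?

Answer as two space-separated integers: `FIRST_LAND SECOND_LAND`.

Answer: 3 10

Derivation:
Beat 0 (L): throw ball1 h=4 -> lands@4:L; in-air after throw: [b1@4:L]
Beat 1 (R): throw ball2 h=8 -> lands@9:R; in-air after throw: [b1@4:L b2@9:R]
Beat 2 (L): throw ball3 h=1 -> lands@3:R; in-air after throw: [b3@3:R b1@4:L b2@9:R]
Beat 3 (R): throw ball3 h=7 -> lands@10:L; in-air after throw: [b1@4:L b2@9:R b3@10:L]
Beat 4 (L): throw ball1 h=4 -> lands@8:L; in-air after throw: [b1@8:L b2@9:R b3@10:L]
Beat 5 (R): throw ball4 h=8 -> lands@13:R; in-air after throw: [b1@8:L b2@9:R b3@10:L b4@13:R]
Beat 6 (L): throw ball5 h=1 -> lands@7:R; in-air after throw: [b5@7:R b1@8:L b2@9:R b3@10:L b4@13:R]
Beat 7 (R): throw ball5 h=7 -> lands@14:L; in-air after throw: [b1@8:L b2@9:R b3@10:L b4@13:R b5@14:L]
Beat 8 (L): throw ball1 h=4 -> lands@12:L; in-air after throw: [b2@9:R b3@10:L b1@12:L b4@13:R b5@14:L]
Beat 9 (R): throw ball2 h=8 -> lands@17:R; in-air after throw: [b3@10:L b1@12:L b4@13:R b5@14:L b2@17:R]
Beat 10 (L): throw ball3 h=1 -> lands@11:R; in-air after throw: [b3@11:R b1@12:L b4@13:R b5@14:L b2@17:R]
Ball 3: thrown@2 h=1 -> first land @3; rethrown@3 h=7 -> second land @10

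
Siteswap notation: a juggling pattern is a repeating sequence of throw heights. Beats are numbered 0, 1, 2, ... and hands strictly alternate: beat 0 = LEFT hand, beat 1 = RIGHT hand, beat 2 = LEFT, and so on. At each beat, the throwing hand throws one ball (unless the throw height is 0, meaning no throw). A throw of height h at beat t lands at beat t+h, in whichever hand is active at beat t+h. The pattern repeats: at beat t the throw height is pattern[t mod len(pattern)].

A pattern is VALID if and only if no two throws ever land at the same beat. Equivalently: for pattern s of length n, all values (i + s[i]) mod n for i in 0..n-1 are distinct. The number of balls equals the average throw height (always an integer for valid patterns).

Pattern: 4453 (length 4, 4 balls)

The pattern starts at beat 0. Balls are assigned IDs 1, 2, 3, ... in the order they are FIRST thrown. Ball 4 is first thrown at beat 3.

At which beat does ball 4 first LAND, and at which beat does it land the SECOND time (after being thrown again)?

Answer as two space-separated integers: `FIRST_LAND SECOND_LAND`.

Beat 0 (L): throw ball1 h=4 -> lands@4:L; in-air after throw: [b1@4:L]
Beat 1 (R): throw ball2 h=4 -> lands@5:R; in-air after throw: [b1@4:L b2@5:R]
Beat 2 (L): throw ball3 h=5 -> lands@7:R; in-air after throw: [b1@4:L b2@5:R b3@7:R]
Beat 3 (R): throw ball4 h=3 -> lands@6:L; in-air after throw: [b1@4:L b2@5:R b4@6:L b3@7:R]
Beat 4 (L): throw ball1 h=4 -> lands@8:L; in-air after throw: [b2@5:R b4@6:L b3@7:R b1@8:L]
Beat 5 (R): throw ball2 h=4 -> lands@9:R; in-air after throw: [b4@6:L b3@7:R b1@8:L b2@9:R]
Beat 6 (L): throw ball4 h=5 -> lands@11:R; in-air after throw: [b3@7:R b1@8:L b2@9:R b4@11:R]
Beat 7 (R): throw ball3 h=3 -> lands@10:L; in-air after throw: [b1@8:L b2@9:R b3@10:L b4@11:R]
Beat 8 (L): throw ball1 h=4 -> lands@12:L; in-air after throw: [b2@9:R b3@10:L b4@11:R b1@12:L]
Beat 9 (R): throw ball2 h=4 -> lands@13:R; in-air after throw: [b3@10:L b4@11:R b1@12:L b2@13:R]
Beat 10 (L): throw ball3 h=5 -> lands@15:R; in-air after throw: [b4@11:R b1@12:L b2@13:R b3@15:R]
Beat 11 (R): throw ball4 h=3 -> lands@14:L; in-air after throw: [b1@12:L b2@13:R b4@14:L b3@15:R]
Ball 4: thrown@3 h=3 -> first land @6; rethrown@6 h=5 -> second land @11

Answer: 6 11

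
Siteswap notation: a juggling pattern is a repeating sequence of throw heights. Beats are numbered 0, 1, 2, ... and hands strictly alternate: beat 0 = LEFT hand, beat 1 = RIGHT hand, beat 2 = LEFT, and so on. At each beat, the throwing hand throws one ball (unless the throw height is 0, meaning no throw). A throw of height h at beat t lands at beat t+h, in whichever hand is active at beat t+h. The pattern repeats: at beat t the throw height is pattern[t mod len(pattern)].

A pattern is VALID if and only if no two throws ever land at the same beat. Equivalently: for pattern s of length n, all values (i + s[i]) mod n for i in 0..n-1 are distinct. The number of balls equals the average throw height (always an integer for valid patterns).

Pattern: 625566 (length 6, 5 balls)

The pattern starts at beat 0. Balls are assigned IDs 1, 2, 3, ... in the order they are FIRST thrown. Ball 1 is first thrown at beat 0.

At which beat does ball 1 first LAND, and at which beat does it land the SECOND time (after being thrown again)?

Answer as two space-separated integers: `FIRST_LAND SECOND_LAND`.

Answer: 6 12

Derivation:
Beat 0 (L): throw ball1 h=6 -> lands@6:L; in-air after throw: [b1@6:L]
Beat 1 (R): throw ball2 h=2 -> lands@3:R; in-air after throw: [b2@3:R b1@6:L]
Beat 2 (L): throw ball3 h=5 -> lands@7:R; in-air after throw: [b2@3:R b1@6:L b3@7:R]
Beat 3 (R): throw ball2 h=5 -> lands@8:L; in-air after throw: [b1@6:L b3@7:R b2@8:L]
Beat 4 (L): throw ball4 h=6 -> lands@10:L; in-air after throw: [b1@6:L b3@7:R b2@8:L b4@10:L]
Beat 5 (R): throw ball5 h=6 -> lands@11:R; in-air after throw: [b1@6:L b3@7:R b2@8:L b4@10:L b5@11:R]
Beat 6 (L): throw ball1 h=6 -> lands@12:L; in-air after throw: [b3@7:R b2@8:L b4@10:L b5@11:R b1@12:L]
Beat 7 (R): throw ball3 h=2 -> lands@9:R; in-air after throw: [b2@8:L b3@9:R b4@10:L b5@11:R b1@12:L]
Beat 8 (L): throw ball2 h=5 -> lands@13:R; in-air after throw: [b3@9:R b4@10:L b5@11:R b1@12:L b2@13:R]
Beat 9 (R): throw ball3 h=5 -> lands@14:L; in-air after throw: [b4@10:L b5@11:R b1@12:L b2@13:R b3@14:L]
Beat 10 (L): throw ball4 h=6 -> lands@16:L; in-air after throw: [b5@11:R b1@12:L b2@13:R b3@14:L b4@16:L]
Beat 11 (R): throw ball5 h=6 -> lands@17:R; in-air after throw: [b1@12:L b2@13:R b3@14:L b4@16:L b5@17:R]
Beat 12 (L): throw ball1 h=6 -> lands@18:L; in-air after throw: [b2@13:R b3@14:L b4@16:L b5@17:R b1@18:L]
Ball 1: thrown@0 h=6 -> first land @6; rethrown@6 h=6 -> second land @12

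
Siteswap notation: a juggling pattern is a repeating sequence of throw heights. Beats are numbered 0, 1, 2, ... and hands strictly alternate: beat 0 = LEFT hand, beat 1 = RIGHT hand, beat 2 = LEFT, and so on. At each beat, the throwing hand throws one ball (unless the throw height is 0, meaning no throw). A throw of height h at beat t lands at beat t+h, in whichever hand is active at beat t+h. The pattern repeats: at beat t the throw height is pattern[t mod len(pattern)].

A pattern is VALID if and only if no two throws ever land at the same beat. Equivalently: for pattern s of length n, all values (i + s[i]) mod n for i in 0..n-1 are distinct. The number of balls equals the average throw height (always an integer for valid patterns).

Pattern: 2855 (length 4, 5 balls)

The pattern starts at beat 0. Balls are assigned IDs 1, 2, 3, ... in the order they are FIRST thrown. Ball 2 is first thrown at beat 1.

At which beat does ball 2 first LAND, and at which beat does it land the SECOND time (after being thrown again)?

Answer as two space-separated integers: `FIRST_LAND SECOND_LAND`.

Answer: 9 17

Derivation:
Beat 0 (L): throw ball1 h=2 -> lands@2:L; in-air after throw: [b1@2:L]
Beat 1 (R): throw ball2 h=8 -> lands@9:R; in-air after throw: [b1@2:L b2@9:R]
Beat 2 (L): throw ball1 h=5 -> lands@7:R; in-air after throw: [b1@7:R b2@9:R]
Beat 3 (R): throw ball3 h=5 -> lands@8:L; in-air after throw: [b1@7:R b3@8:L b2@9:R]
Beat 4 (L): throw ball4 h=2 -> lands@6:L; in-air after throw: [b4@6:L b1@7:R b3@8:L b2@9:R]
Beat 5 (R): throw ball5 h=8 -> lands@13:R; in-air after throw: [b4@6:L b1@7:R b3@8:L b2@9:R b5@13:R]
Beat 6 (L): throw ball4 h=5 -> lands@11:R; in-air after throw: [b1@7:R b3@8:L b2@9:R b4@11:R b5@13:R]
Beat 7 (R): throw ball1 h=5 -> lands@12:L; in-air after throw: [b3@8:L b2@9:R b4@11:R b1@12:L b5@13:R]
Beat 8 (L): throw ball3 h=2 -> lands@10:L; in-air after throw: [b2@9:R b3@10:L b4@11:R b1@12:L b5@13:R]
Beat 9 (R): throw ball2 h=8 -> lands@17:R; in-air after throw: [b3@10:L b4@11:R b1@12:L b5@13:R b2@17:R]
Beat 10 (L): throw ball3 h=5 -> lands@15:R; in-air after throw: [b4@11:R b1@12:L b5@13:R b3@15:R b2@17:R]
Beat 11 (R): throw ball4 h=5 -> lands@16:L; in-air after throw: [b1@12:L b5@13:R b3@15:R b4@16:L b2@17:R]
Beat 12 (L): throw ball1 h=2 -> lands@14:L; in-air after throw: [b5@13:R b1@14:L b3@15:R b4@16:L b2@17:R]
Beat 13 (R): throw ball5 h=8 -> lands@21:R; in-air after throw: [b1@14:L b3@15:R b4@16:L b2@17:R b5@21:R]
Beat 14 (L): throw ball1 h=5 -> lands@19:R; in-air after throw: [b3@15:R b4@16:L b2@17:R b1@19:R b5@21:R]
Beat 15 (R): throw ball3 h=5 -> lands@20:L; in-air after throw: [b4@16:L b2@17:R b1@19:R b3@20:L b5@21:R]
Beat 16 (L): throw ball4 h=2 -> lands@18:L; in-air after throw: [b2@17:R b4@18:L b1@19:R b3@20:L b5@21:R]
Beat 17 (R): throw ball2 h=8 -> lands@25:R; in-air after throw: [b4@18:L b1@19:R b3@20:L b5@21:R b2@25:R]
Ball 2: thrown@1 h=8 -> first land @9; rethrown@9 h=8 -> second land @17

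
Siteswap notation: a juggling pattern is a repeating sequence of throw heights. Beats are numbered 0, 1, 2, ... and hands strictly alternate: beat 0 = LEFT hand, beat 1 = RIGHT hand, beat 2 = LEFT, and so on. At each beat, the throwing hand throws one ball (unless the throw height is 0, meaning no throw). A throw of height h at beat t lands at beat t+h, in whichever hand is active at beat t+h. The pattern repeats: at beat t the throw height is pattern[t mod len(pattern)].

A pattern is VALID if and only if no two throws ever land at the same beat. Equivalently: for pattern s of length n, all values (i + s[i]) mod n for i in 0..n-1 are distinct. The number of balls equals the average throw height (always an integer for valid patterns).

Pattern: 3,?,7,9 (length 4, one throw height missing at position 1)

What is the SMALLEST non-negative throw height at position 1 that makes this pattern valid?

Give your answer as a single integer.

Answer: 1

Derivation:
i=0: (0 + 3) mod 4 = 3
i=1: s[i]=? (unknown)
i=2: (2 + 7) mod 4 = 1
i=3: (3 + 9) mod 4 = 0
Known residues: [0, 1, 3]; need a permutation of 0..3, so missing residue r = 2
Need (1 + s) mod 4 = 2; smallest s = (2 - 1) mod 4 = 1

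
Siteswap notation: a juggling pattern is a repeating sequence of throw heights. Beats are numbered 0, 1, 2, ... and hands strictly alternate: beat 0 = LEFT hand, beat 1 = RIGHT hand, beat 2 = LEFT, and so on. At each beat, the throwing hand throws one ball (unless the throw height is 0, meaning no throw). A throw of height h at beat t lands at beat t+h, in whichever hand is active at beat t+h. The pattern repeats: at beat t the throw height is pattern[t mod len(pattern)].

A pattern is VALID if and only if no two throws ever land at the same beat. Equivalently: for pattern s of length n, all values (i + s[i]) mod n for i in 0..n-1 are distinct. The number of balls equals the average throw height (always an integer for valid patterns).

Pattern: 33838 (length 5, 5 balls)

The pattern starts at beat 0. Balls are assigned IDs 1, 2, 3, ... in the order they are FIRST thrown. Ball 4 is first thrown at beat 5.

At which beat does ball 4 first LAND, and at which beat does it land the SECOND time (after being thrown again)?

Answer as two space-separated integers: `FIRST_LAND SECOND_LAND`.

Beat 0 (L): throw ball1 h=3 -> lands@3:R; in-air after throw: [b1@3:R]
Beat 1 (R): throw ball2 h=3 -> lands@4:L; in-air after throw: [b1@3:R b2@4:L]
Beat 2 (L): throw ball3 h=8 -> lands@10:L; in-air after throw: [b1@3:R b2@4:L b3@10:L]
Beat 3 (R): throw ball1 h=3 -> lands@6:L; in-air after throw: [b2@4:L b1@6:L b3@10:L]
Beat 4 (L): throw ball2 h=8 -> lands@12:L; in-air after throw: [b1@6:L b3@10:L b2@12:L]
Beat 5 (R): throw ball4 h=3 -> lands@8:L; in-air after throw: [b1@6:L b4@8:L b3@10:L b2@12:L]
Beat 6 (L): throw ball1 h=3 -> lands@9:R; in-air after throw: [b4@8:L b1@9:R b3@10:L b2@12:L]
Beat 7 (R): throw ball5 h=8 -> lands@15:R; in-air after throw: [b4@8:L b1@9:R b3@10:L b2@12:L b5@15:R]
Beat 8 (L): throw ball4 h=3 -> lands@11:R; in-air after throw: [b1@9:R b3@10:L b4@11:R b2@12:L b5@15:R]
Beat 9 (R): throw ball1 h=8 -> lands@17:R; in-air after throw: [b3@10:L b4@11:R b2@12:L b5@15:R b1@17:R]
Beat 10 (L): throw ball3 h=3 -> lands@13:R; in-air after throw: [b4@11:R b2@12:L b3@13:R b5@15:R b1@17:R]
Beat 11 (R): throw ball4 h=3 -> lands@14:L; in-air after throw: [b2@12:L b3@13:R b4@14:L b5@15:R b1@17:R]
Ball 4: thrown@5 h=3 -> first land @8; rethrown@8 h=3 -> second land @11

Answer: 8 11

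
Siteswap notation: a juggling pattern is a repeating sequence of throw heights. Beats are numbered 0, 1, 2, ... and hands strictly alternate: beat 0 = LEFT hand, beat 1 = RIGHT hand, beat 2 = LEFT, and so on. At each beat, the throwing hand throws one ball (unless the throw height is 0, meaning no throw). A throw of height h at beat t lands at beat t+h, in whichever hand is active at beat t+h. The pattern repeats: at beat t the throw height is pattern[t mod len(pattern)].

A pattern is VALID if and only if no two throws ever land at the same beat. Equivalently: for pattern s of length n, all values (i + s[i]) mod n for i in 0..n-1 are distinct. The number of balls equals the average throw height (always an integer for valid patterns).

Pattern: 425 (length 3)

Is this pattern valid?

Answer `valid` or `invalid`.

i=0: (i + s[i]) mod n = (0 + 4) mod 3 = 1
i=1: (i + s[i]) mod n = (1 + 2) mod 3 = 0
i=2: (i + s[i]) mod n = (2 + 5) mod 3 = 1
Residues: [1, 0, 1], distinct: False

Answer: invalid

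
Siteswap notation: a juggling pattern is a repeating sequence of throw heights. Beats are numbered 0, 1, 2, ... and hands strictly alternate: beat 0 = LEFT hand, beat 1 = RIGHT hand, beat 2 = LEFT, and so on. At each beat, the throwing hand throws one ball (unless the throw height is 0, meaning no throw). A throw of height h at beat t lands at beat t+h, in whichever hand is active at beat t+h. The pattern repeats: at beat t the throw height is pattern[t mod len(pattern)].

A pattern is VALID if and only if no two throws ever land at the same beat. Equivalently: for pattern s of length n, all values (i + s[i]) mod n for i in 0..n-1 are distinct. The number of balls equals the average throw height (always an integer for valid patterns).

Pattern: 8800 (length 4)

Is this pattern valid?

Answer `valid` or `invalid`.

Answer: valid

Derivation:
i=0: (i + s[i]) mod n = (0 + 8) mod 4 = 0
i=1: (i + s[i]) mod n = (1 + 8) mod 4 = 1
i=2: (i + s[i]) mod n = (2 + 0) mod 4 = 2
i=3: (i + s[i]) mod n = (3 + 0) mod 4 = 3
Residues: [0, 1, 2, 3], distinct: True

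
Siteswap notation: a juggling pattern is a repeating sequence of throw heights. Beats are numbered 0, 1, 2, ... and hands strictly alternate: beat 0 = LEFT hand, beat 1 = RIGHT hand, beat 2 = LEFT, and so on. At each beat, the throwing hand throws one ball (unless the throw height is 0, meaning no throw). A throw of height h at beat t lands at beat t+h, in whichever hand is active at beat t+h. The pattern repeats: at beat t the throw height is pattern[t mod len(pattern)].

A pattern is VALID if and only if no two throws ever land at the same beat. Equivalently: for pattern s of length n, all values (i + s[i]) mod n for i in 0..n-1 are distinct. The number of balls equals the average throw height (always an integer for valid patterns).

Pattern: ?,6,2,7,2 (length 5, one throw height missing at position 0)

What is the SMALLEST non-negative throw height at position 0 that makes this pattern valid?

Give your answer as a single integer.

Answer: 3

Derivation:
i=0: s[i]=? (unknown)
i=1: (1 + 6) mod 5 = 2
i=2: (2 + 2) mod 5 = 4
i=3: (3 + 7) mod 5 = 0
i=4: (4 + 2) mod 5 = 1
Known residues: [0, 1, 2, 4]; need a permutation of 0..4, so missing residue r = 3
Need (0 + s) mod 5 = 3; smallest s = (3 - 0) mod 5 = 3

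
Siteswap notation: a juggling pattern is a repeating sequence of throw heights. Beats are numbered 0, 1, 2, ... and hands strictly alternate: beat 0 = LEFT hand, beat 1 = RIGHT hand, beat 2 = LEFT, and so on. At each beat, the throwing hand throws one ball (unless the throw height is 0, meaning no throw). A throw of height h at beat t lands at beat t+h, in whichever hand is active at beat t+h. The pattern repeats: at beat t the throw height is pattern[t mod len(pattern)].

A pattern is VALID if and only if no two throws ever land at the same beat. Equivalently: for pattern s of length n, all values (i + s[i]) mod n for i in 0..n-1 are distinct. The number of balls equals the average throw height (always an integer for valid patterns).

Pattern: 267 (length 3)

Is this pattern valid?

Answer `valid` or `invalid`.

i=0: (i + s[i]) mod n = (0 + 2) mod 3 = 2
i=1: (i + s[i]) mod n = (1 + 6) mod 3 = 1
i=2: (i + s[i]) mod n = (2 + 7) mod 3 = 0
Residues: [2, 1, 0], distinct: True

Answer: valid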